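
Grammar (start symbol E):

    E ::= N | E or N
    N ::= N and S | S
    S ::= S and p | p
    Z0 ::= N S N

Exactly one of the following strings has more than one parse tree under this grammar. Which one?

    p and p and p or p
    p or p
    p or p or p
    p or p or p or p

p and p and p or p

p and p and p or p: 4 trees
p or p: 1 tree
p or p or p: 1 tree
p or p or p or p: 1 tree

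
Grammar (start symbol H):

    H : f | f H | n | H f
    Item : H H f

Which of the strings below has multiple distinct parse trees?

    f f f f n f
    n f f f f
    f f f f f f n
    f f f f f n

f f f f n f

f f f f n f: 5 trees
n f f f f: 1 tree
f f f f f f n: 1 tree
f f f f f n: 1 tree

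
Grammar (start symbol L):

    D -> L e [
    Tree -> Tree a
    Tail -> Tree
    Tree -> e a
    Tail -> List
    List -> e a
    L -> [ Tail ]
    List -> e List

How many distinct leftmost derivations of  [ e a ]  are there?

Parse trees for [ e a ]:
  [L [ [Tail [Tree e a]] ]]
  [L [ [Tail [List e a]] ]]

2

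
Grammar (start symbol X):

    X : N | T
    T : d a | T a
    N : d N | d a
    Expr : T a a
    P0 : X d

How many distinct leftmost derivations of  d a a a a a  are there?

Parse trees for d a a a a a:
  [X [T [T [T [T [T d a] a] a] a] a]]

1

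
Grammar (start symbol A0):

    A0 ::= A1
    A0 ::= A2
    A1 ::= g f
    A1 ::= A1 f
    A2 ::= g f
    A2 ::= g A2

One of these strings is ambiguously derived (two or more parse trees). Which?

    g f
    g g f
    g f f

g f

g f: 2 trees
g g f: 1 tree
g f f: 1 tree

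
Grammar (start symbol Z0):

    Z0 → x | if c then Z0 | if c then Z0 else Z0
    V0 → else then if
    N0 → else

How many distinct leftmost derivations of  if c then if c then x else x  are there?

2

Parse trees for if c then if c then x else x:
  [Z0 if c then [Z0 if c then [Z0 x] else [Z0 x]]]
  [Z0 if c then [Z0 if c then [Z0 x]] else [Z0 x]]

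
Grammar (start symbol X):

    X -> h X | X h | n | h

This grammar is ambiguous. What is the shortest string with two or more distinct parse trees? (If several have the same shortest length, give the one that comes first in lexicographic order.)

h h

length 1: no string has ≥2 trees
length 2: h h has 2 parse trees

Two derivations of h h:
  X ⇒ h X ⇒ h h
  X ⇒ X h ⇒ h h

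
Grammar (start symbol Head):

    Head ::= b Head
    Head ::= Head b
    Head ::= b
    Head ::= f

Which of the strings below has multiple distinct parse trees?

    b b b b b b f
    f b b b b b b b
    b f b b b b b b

b b b b b b f: 1 tree
f b b b b b b b: 1 tree
b f b b b b b b: 7 trees

b f b b b b b b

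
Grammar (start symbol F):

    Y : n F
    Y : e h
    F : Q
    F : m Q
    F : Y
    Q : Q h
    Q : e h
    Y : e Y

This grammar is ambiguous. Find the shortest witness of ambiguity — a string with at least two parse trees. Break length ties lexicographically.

e h

length 2: e h has 2 parse trees

Two derivations of e h:
  F ⇒ Q ⇒ e h
  F ⇒ Y ⇒ e h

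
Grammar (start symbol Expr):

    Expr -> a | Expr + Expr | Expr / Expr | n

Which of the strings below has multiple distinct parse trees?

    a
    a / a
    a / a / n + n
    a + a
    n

a: 1 tree
a / a: 1 tree
a / a / n + n: 5 trees
a + a: 1 tree
n: 1 tree

a / a / n + n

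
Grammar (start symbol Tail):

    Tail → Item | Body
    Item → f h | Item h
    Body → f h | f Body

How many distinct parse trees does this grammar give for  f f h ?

Parse trees for f f h:
  [Tail [Body f [Body f h]]]

1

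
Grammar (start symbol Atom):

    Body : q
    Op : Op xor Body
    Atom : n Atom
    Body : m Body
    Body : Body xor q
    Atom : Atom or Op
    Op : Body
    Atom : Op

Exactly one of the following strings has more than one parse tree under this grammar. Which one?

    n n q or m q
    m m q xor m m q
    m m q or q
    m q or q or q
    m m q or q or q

n n q or m q

n n q or m q: 3 trees
m m q xor m m q: 1 tree
m m q or q: 1 tree
m q or q or q: 1 tree
m m q or q or q: 1 tree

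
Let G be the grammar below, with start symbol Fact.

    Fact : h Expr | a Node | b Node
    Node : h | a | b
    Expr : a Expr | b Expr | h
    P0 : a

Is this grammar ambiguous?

Unambiguous

Only Fact, Node, Expr are reachable from Fact; ignoring the rest: The reachable rules are right-linear with at most one rule per (nonterminal, next-terminal) pair. Each input token forces the next rule, so parsing is deterministic.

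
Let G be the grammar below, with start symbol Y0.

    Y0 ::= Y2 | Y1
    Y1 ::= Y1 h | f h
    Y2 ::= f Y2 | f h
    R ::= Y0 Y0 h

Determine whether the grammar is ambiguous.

Ambiguous

Witness: f h

Derivation 1: Y0 ⇒ Y2 ⇒ f h
Derivation 2: Y0 ⇒ Y1 ⇒ f h

Two distinct leftmost derivations for the same string.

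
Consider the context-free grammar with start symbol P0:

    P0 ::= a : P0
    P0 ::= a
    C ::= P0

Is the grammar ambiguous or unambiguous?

Unambiguous

(C is unreachable from P0, so its rules don't affect L(P0).) Right-recursive list with a separator: after each atom, whether the separator follows determines the rule. One parse per string.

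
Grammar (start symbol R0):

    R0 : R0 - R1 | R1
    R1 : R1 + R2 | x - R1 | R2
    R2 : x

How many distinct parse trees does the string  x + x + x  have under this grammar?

Parse trees for x + x + x:
  [R0 [R1 [R1 [R1 [R2 x]] + [R2 x]] + [R2 x]]]

1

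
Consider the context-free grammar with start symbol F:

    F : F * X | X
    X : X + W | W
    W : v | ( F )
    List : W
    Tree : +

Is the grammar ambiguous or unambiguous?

(List, Tree are unreachable from F, so their rules don't affect L(F).) F → F * X | X  ;  X → X + W | W  — a left-associative chain with W at the bottom. Each string factors uniquely by precedence.

Unambiguous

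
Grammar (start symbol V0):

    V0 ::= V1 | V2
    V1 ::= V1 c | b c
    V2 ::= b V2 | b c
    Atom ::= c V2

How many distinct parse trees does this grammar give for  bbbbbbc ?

Parse trees for bbbbbbc:
  [V0 [V2 b [V2 b [V2 b [V2 b [V2 b [V2 b c]]]]]]]

1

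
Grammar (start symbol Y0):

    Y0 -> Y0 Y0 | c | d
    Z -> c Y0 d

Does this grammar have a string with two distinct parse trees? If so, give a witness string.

Ambiguous

Witness: c c c

Derivation 1: Y0 ⇒ Y0 Y0 ⇒ Y0 Y0 Y0 ⇒ c Y0 Y0 ⇒ c c Y0 ⇒ c c c
Derivation 2: Y0 ⇒ Y0 Y0 ⇒ c Y0 ⇒ c Y0 Y0 ⇒ c c Y0 ⇒ c c c

Two distinct leftmost derivations for the same string.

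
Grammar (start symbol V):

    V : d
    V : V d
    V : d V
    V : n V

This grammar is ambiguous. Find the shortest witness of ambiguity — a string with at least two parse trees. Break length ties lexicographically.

length 1: no string has ≥2 trees
length 2: d d has 2 parse trees

Two derivations of d d:
  V ⇒ V d ⇒ d d
  V ⇒ d V ⇒ d d

d d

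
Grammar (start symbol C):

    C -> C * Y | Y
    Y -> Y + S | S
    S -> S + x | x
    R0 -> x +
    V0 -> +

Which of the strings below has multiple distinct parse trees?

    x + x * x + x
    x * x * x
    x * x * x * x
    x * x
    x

x + x * x + x

x + x * x + x: 4 trees
x * x * x: 1 tree
x * x * x * x: 1 tree
x * x: 1 tree
x: 1 tree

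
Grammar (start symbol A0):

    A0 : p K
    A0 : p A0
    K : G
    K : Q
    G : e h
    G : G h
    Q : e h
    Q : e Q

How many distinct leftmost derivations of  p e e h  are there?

1

Parse trees for p e e h:
  [A0 p [K [Q e [Q e h]]]]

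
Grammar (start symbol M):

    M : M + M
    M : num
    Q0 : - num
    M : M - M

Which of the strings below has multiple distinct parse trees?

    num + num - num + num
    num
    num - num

num + num - num + num: 5 trees
num: 1 tree
num - num: 1 tree

num + num - num + num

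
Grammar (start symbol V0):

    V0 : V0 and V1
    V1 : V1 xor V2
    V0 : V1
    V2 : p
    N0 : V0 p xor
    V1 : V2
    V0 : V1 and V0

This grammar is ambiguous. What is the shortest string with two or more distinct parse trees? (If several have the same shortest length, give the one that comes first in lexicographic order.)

length 1: no string has ≥2 trees
length 3: p and p has 2 parse trees

Two derivations of p and p:
  V0 ⇒ V0 and V1 ⇒ V1 and V1 ⇒ V2 and V1 ⇒ p and V1 ⇒ p and V2 ⇒ p and p
  V0 ⇒ V1 and V0 ⇒ V2 and V0 ⇒ p and V0 ⇒ p and V1 ⇒ p and V2 ⇒ p and p

p and p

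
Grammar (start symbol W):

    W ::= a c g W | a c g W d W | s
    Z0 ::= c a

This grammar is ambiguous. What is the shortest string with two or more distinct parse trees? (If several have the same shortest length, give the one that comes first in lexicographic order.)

length 1: no string has ≥2 trees
length 4: no string has ≥2 trees
length 6: no string has ≥2 trees
length 7: no string has ≥2 trees
length 9: a c g a c g s d s has 2 parse trees

Two derivations of a c g a c g s d s:
  W ⇒ a c g W ⇒ a c g a c g W d W ⇒ a c g a c g s d W ⇒ a c g a c g s d s
  W ⇒ a c g W d W ⇒ a c g a c g W d W ⇒ a c g a c g s d W ⇒ a c g a c g s d s

a c g a c g s d s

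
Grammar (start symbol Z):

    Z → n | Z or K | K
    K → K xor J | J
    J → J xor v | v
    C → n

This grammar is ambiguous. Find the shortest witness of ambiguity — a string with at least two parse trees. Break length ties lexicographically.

v xor v

length 1: no string has ≥2 trees
length 3: v xor v has 2 parse trees

Two derivations of v xor v:
  Z ⇒ K ⇒ K xor J ⇒ J xor J ⇒ v xor J ⇒ v xor v
  Z ⇒ K ⇒ J ⇒ J xor v ⇒ v xor v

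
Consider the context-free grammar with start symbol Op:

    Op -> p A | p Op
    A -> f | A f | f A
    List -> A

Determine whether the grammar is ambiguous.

Witness: p f f

Derivation 1: Op ⇒ p A ⇒ p A f ⇒ p f f
Derivation 2: Op ⇒ p A ⇒ p f A ⇒ p f f

Two distinct leftmost derivations for the same string.

Ambiguous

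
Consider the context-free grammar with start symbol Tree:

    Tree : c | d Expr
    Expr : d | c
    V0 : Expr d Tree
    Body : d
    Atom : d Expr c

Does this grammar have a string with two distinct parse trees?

(V0, Body, Atom are unreachable from Tree, so their rules don't affect L(Tree).) Each reachable nonterminal has at most one production per leading terminal, and all productions are right-linear; the derivation is determined token-by-token.

Unambiguous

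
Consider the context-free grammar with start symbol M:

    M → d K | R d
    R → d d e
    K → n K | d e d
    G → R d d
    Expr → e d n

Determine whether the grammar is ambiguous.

Ambiguous

Witness: d d e d

Derivation 1: M ⇒ d K ⇒ d d e d
Derivation 2: M ⇒ R d ⇒ d d e d

Two distinct leftmost derivations for the same string.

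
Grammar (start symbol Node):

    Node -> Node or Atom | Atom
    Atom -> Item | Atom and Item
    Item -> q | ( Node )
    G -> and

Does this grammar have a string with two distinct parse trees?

Unambiguous

(G is unreachable from Node, so its rules don't affect L(Node).) Node → Node or Atom | Atom  ;  Atom → Atom and Item | Item  — a left-associative chain with Item at the bottom. Each string factors uniquely by precedence.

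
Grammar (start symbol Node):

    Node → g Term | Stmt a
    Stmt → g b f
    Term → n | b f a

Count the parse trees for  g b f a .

Parse trees for g b f a:
  [Node g [Term b f a]]
  [Node [Stmt g b f] a]

2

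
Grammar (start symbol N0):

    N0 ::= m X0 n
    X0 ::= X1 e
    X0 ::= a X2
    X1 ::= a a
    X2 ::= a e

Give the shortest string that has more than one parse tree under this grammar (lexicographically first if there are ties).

length 5: m a a e n has 2 parse trees

Two derivations of m a a e n:
  N0 ⇒ m X0 n ⇒ m X1 e n ⇒ m a a e n
  N0 ⇒ m X0 n ⇒ m a X2 n ⇒ m a a e n

m a a e n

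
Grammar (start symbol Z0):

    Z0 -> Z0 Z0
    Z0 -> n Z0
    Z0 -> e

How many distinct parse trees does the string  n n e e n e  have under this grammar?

Parse trees for n n e e n e (showing first 6 of 9):
  [Z0 [Z0 n [Z0 n [Z0 e]]] [Z0 [Z0 e] [Z0 n [Z0 e]]]]
  [Z0 [Z0 [Z0 n [Z0 n [Z0 e]]] [Z0 e]] [Z0 n [Z0 e]]]
  [Z0 [Z0 n [Z0 [Z0 n [Z0 e]] [Z0 e]]] [Z0 n [Z0 e]]]
  [Z0 [Z0 n [Z0 n [Z0 [Z0 e] [Z0 e]]]] [Z0 n [Z0 e]]]
  [Z0 n [Z0 [Z0 n [Z0 e]] [Z0 [Z0 e] [Z0 n [Z0 e]]]]]
  [Z0 n [Z0 [Z0 [Z0 n [Z0 e]] [Z0 e]] [Z0 n [Z0 e]]]]

9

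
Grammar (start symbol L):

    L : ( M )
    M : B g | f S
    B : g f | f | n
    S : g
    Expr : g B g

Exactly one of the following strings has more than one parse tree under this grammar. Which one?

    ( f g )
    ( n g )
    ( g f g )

( f g ): 2 trees
( n g ): 1 tree
( g f g ): 1 tree

( f g )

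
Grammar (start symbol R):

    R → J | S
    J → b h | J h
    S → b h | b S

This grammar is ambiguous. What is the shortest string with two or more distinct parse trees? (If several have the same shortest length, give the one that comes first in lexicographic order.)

length 2: b h has 2 parse trees

Two derivations of b h:
  R ⇒ J ⇒ b h
  R ⇒ S ⇒ b h

b h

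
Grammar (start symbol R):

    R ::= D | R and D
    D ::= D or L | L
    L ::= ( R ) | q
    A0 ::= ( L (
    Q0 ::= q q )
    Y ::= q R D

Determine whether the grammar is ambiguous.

Unambiguous

Only R, D, L are reachable from R; ignoring the rest: R → R and D | D  ;  D → D or L | L  — a left-associative chain with L at the bottom. Each string factors uniquely by precedence.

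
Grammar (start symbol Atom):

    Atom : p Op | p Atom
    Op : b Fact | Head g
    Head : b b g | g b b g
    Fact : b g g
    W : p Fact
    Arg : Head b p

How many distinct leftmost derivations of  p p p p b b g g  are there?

2

Parse trees for p p p p b b g g:
  [Atom p [Atom p [Atom p [Atom p [Op b [Fact b g g]]]]]]
  [Atom p [Atom p [Atom p [Atom p [Op [Head b b g] g]]]]]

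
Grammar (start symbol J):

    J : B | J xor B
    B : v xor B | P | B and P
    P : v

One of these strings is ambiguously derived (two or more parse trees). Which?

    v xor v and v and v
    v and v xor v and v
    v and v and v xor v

v xor v and v and v: 4 trees
v and v xor v and v: 1 tree
v and v and v xor v: 1 tree

v xor v and v and v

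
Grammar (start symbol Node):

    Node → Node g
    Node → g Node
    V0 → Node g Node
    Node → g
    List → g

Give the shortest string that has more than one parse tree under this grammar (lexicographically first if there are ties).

length 1: no string has ≥2 trees
length 2: g g has 2 parse trees

Two derivations of g g:
  Node ⇒ Node g ⇒ g g
  Node ⇒ g Node ⇒ g g

g g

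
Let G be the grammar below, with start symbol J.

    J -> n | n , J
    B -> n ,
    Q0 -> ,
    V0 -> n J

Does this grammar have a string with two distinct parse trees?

Only J is reachable from J; ignoring the rest: Right-recursive list with a separator: after each atom, whether the separator follows determines the rule. One parse per string.

Unambiguous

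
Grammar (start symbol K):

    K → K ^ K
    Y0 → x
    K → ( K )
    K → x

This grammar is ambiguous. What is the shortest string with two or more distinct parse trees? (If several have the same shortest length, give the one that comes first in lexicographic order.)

length 1: no string has ≥2 trees
length 3: no string has ≥2 trees
length 5: x ^ x ^ x has 2 parse trees

Two derivations of x ^ x ^ x:
  K ⇒ K ^ K ⇒ K ^ K ^ K ⇒ x ^ K ^ K ⇒ x ^ x ^ K ⇒ x ^ x ^ x
  K ⇒ K ^ K ⇒ x ^ K ⇒ x ^ K ^ K ⇒ x ^ x ^ K ⇒ x ^ x ^ x

x ^ x ^ x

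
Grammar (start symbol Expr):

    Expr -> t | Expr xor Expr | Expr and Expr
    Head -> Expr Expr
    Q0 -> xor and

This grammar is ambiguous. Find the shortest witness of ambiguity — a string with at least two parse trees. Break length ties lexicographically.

t and t and t

length 1: no string has ≥2 trees
length 3: no string has ≥2 trees
length 5: t and t and t has 2 parse trees

Two derivations of t and t and t:
  Expr ⇒ Expr and Expr ⇒ t and Expr ⇒ t and Expr and Expr ⇒ t and t and Expr ⇒ t and t and t
  Expr ⇒ Expr and Expr ⇒ Expr and Expr and Expr ⇒ t and Expr and Expr ⇒ t and t and Expr ⇒ t and t and t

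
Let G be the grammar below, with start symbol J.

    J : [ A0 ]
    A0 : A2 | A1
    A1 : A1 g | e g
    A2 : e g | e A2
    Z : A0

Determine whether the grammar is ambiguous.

Witness: [ e g ]

Derivation 1: J ⇒ [ A0 ] ⇒ [ A2 ] ⇒ [ e g ]
Derivation 2: J ⇒ [ A0 ] ⇒ [ A1 ] ⇒ [ e g ]

Two distinct leftmost derivations for the same string.

Ambiguous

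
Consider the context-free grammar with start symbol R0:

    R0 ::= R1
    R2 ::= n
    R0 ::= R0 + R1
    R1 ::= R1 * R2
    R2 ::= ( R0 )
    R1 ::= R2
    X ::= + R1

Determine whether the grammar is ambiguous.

Unambiguous

(X is unreachable from R0, so its rules don't affect L(R0).) The grammar is stratified — R0 handles '+' (left-recursive), R1 handles '*', R2 atoms. Each operator has a fixed associativity and precedence level, so every string has one parse.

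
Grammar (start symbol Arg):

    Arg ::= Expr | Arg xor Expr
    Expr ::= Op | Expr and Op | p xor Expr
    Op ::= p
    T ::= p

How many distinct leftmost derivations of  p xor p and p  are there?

Parse trees for p xor p and p:
  [Arg [Expr [Expr p xor [Expr [Op p]]] and [Op p]]]
  [Arg [Expr p xor [Expr [Expr [Op p]] and [Op p]]]]
  [Arg [Arg [Expr [Op p]]] xor [Expr [Expr [Op p]] and [Op p]]]

3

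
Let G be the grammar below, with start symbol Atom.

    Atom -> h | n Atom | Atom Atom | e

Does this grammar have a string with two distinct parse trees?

Ambiguous

Witness: e e e

Derivation 1: Atom ⇒ Atom Atom ⇒ Atom Atom Atom ⇒ e Atom Atom ⇒ e e Atom ⇒ e e e
Derivation 2: Atom ⇒ Atom Atom ⇒ e Atom ⇒ e Atom Atom ⇒ e e Atom ⇒ e e e

Two distinct leftmost derivations for the same string.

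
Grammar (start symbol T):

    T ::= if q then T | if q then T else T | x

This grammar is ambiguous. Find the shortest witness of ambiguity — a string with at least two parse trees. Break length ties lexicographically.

length 1: no string has ≥2 trees
length 4: no string has ≥2 trees
length 6: no string has ≥2 trees
length 7: no string has ≥2 trees
length 9: if q then if q then x else x has 2 parse trees

Two derivations of if q then if q then x else x:
  T ⇒ if q then T ⇒ if q then if q then T else T ⇒ if q then if q then x else T ⇒ if q then if q then x else x
  T ⇒ if q then T else T ⇒ if q then if q then T else T ⇒ if q then if q then x else T ⇒ if q then if q then x else x

if q then if q then x else x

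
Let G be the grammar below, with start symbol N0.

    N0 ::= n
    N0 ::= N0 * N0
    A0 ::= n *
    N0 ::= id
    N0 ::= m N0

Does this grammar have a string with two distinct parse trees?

Ambiguous

Witness: m id * id

Derivation 1: N0 ⇒ N0 * N0 ⇒ m N0 * N0 ⇒ m id * N0 ⇒ m id * id
Derivation 2: N0 ⇒ m N0 ⇒ m N0 * N0 ⇒ m id * N0 ⇒ m id * id

Two distinct leftmost derivations for the same string.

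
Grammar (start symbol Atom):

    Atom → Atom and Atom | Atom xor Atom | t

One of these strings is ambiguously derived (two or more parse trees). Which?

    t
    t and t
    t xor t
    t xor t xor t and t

t xor t xor t and t

t: 1 tree
t and t: 1 tree
t xor t: 1 tree
t xor t xor t and t: 5 trees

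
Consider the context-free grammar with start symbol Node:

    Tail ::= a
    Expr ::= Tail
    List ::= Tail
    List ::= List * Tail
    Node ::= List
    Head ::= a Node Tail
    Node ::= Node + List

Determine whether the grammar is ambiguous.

(Head, Expr are unreachable from Node, so their rules don't affect L(Node).) The grammar is stratified — Node handles '+' (left-recursive), List handles '*', Tail atoms. Each operator has a fixed associativity and precedence level, so every string has one parse.

Unambiguous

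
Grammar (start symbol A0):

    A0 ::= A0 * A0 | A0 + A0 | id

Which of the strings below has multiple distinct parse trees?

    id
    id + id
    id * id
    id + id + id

id: 1 tree
id + id: 1 tree
id * id: 1 tree
id + id + id: 2 trees

id + id + id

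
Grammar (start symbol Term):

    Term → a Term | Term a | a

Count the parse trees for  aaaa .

8

Parse trees for aaaa:
  [Term a [Term a [Term a [Term a]]]]
  [Term a [Term a [Term [Term a] a]]]
  [Term a [Term [Term a [Term a]] a]]
  [Term a [Term [Term [Term a] a] a]]
  [Term [Term a [Term a [Term a]]] a]
  [Term [Term a [Term [Term a] a]] a]
  [Term [Term [Term a [Term a]] a] a]
  [Term [Term [Term [Term a] a] a] a]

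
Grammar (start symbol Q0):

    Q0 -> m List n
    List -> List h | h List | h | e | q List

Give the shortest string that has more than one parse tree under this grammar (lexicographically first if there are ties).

length 3: no string has ≥2 trees
length 4: m h h n has 2 parse trees

Two derivations of m h h n:
  Q0 ⇒ m List n ⇒ m List h n ⇒ m h h n
  Q0 ⇒ m List n ⇒ m h List n ⇒ m h h n

m h h n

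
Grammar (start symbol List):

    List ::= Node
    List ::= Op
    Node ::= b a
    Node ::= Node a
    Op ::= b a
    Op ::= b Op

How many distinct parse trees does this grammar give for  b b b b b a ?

1

Parse trees for b b b b b a:
  [List [Op b [Op b [Op b [Op b [Op b a]]]]]]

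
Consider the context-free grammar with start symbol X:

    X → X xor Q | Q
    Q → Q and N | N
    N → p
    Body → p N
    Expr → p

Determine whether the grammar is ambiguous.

Unambiguous

Only X, Q, N are reachable from X; ignoring the rest: X → X xor Q | Q  ;  Q → Q and N | N  — a left-associative chain with N at the bottom. Each string factors uniquely by precedence.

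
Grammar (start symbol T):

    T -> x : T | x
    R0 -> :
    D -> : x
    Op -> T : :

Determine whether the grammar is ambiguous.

Unambiguous

(R0, D, Op are unreachable from T, so their rules don't affect L(T).) Right-recursive list with a separator: after each atom, whether the separator follows determines the rule. One parse per string.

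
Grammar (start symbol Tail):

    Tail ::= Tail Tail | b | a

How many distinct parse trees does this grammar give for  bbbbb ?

Parse trees for bbbbb (showing first 6 of 14):
  [Tail [Tail b] [Tail [Tail b] [Tail [Tail b] [Tail [Tail b] [Tail b]]]]]
  [Tail [Tail b] [Tail [Tail b] [Tail [Tail [Tail b] [Tail b]] [Tail b]]]]
  [Tail [Tail b] [Tail [Tail [Tail b] [Tail b]] [Tail [Tail b] [Tail b]]]]
  [Tail [Tail b] [Tail [Tail [Tail b] [Tail [Tail b] [Tail b]]] [Tail b]]]
  [Tail [Tail b] [Tail [Tail [Tail [Tail b] [Tail b]] [Tail b]] [Tail b]]]
  [Tail [Tail [Tail b] [Tail b]] [Tail [Tail b] [Tail [Tail b] [Tail b]]]]

14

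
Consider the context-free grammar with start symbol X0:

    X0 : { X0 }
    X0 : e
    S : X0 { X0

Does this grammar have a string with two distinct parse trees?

Unambiguous

(S is unreachable from X0, so its rules don't affect L(X0).) L(X0) is { openⁿ atom closeⁿ : n ≥ 0 }. The bracket depth fixes n, and the derivation is forced at every step.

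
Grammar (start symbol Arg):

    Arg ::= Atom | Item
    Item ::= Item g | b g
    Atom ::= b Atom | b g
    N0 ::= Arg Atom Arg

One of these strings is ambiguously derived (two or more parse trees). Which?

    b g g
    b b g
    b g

b g

b g g: 1 tree
b b g: 1 tree
b g: 2 trees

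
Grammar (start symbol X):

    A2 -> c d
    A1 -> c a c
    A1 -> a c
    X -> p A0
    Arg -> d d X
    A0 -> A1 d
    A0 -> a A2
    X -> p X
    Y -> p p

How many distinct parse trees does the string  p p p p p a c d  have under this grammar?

Parse trees for p p p p p a c d:
  [X p [X p [X p [X p [X p [A0 [A1 a c] d]]]]]]
  [X p [X p [X p [X p [X p [A0 a [A2 c d]]]]]]]

2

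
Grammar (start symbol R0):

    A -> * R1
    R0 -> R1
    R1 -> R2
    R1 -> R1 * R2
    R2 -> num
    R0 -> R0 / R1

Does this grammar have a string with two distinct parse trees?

Unambiguous

(A is unreachable from R0, so its rules don't affect L(R0).) This is a standard precedence ladder (R0 over R1 over R2), with each level left-recursive on its own operator ('/' at R0, '*' at R1). That structure is LR(1), hence unambiguous.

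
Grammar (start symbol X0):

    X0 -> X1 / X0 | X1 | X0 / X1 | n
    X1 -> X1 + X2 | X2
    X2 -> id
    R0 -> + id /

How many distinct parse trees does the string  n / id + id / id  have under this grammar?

1

Parse trees for n / id + id / id:
  [X0 [X0 [X0 n] / [X1 [X1 [X2 id]] + [X2 id]]] / [X1 [X2 id]]]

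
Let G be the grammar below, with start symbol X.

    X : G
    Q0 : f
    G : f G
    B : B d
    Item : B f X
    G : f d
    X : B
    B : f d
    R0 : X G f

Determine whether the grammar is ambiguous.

Ambiguous

Witness: f d

Derivation 1: X ⇒ G ⇒ f d
Derivation 2: X ⇒ B ⇒ f d

Two distinct leftmost derivations for the same string.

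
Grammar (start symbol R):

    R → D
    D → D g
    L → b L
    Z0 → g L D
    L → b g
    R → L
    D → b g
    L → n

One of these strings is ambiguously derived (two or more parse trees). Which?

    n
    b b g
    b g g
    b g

n: 1 tree
b b g: 1 tree
b g g: 1 tree
b g: 2 trees

b g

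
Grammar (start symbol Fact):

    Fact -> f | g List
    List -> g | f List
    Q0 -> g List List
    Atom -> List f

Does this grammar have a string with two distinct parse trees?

Unambiguous

Only Fact, List are reachable from Fact; ignoring the rest: Each reachable nonterminal has at most one production per leading terminal, and all productions are right-linear; the derivation is determined token-by-token.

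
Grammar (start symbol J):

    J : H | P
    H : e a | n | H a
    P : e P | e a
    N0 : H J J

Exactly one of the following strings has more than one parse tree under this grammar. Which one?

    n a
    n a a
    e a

n a: 1 tree
n a a: 1 tree
e a: 2 trees

e a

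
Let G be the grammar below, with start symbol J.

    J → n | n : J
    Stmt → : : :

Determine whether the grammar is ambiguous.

Only J is reachable from J; ignoring the rest: Right-recursive list with a separator: after each atom, whether the separator follows determines the rule. One parse per string.

Unambiguous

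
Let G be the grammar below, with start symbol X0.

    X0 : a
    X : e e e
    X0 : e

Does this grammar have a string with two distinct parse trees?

Unambiguous

(X is unreachable from X0, so its rules don't affect L(X0).) Each reachable nonterminal has at most one production per leading terminal, and all productions are right-linear; the derivation is determined token-by-token.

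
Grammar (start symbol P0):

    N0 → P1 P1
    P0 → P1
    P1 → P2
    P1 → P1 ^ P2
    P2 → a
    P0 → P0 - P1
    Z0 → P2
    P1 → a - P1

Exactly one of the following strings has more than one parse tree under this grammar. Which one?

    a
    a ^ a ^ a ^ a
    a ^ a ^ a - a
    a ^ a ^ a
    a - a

a: 1 tree
a ^ a ^ a ^ a: 1 tree
a ^ a ^ a - a: 1 tree
a ^ a ^ a: 1 tree
a - a: 2 trees

a - a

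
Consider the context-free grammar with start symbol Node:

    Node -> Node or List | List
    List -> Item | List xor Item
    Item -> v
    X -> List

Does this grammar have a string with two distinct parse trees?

Unambiguous

(X is unreachable from Node, so its rules don't affect L(Node).) Node → Node or List | List  ;  List → List xor Item | Item  — a left-associative chain with Item at the bottom. Each string factors uniquely by precedence.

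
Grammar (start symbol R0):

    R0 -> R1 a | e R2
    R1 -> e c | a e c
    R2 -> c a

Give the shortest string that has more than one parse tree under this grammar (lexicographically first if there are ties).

length 3: e c a has 2 parse trees

Two derivations of e c a:
  R0 ⇒ R1 a ⇒ e c a
  R0 ⇒ e R2 ⇒ e c a

e c a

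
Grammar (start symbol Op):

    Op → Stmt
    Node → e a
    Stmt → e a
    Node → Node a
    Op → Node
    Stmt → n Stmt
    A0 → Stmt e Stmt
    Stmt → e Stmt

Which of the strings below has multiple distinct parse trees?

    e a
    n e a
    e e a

e a: 2 trees
n e a: 1 tree
e e a: 1 tree

e a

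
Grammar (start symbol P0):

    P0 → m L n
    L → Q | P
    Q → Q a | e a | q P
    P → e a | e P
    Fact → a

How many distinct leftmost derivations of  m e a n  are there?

2

Parse trees for m e a n:
  [P0 m [L [Q e a]] n]
  [P0 m [L [P e a]] n]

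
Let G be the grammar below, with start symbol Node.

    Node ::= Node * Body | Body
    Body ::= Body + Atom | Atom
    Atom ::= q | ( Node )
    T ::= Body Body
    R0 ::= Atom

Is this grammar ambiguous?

Only Node, Body, Atom are reachable from Node; ignoring the rest: This is a standard precedence ladder (Node over Body over Atom), with each level left-recursive on its own operator ('*' at Node, '+' at Body). That structure is LR(1), hence unambiguous.

Unambiguous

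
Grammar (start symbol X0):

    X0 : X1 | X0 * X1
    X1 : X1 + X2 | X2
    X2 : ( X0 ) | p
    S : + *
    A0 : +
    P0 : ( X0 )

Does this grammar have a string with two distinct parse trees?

Unambiguous

Only X0, X1, X2 are reachable from X0; ignoring the rest: X0 → X0 * X1 | X1  ;  X1 → X1 + X2 | X2  — a left-associative chain with X2 at the bottom. Each string factors uniquely by precedence.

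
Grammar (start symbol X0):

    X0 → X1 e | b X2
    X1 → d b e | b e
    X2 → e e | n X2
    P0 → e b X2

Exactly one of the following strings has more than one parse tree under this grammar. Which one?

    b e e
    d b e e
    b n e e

b e e

b e e: 2 trees
d b e e: 1 tree
b n e e: 1 tree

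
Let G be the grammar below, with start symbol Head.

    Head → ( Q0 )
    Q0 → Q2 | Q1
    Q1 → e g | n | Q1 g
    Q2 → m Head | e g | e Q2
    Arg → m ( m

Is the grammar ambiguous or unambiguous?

Ambiguous

Witness: ( e g )

Derivation 1: Head ⇒ ( Q0 ) ⇒ ( Q2 ) ⇒ ( e g )
Derivation 2: Head ⇒ ( Q0 ) ⇒ ( Q1 ) ⇒ ( e g )

Two distinct leftmost derivations for the same string.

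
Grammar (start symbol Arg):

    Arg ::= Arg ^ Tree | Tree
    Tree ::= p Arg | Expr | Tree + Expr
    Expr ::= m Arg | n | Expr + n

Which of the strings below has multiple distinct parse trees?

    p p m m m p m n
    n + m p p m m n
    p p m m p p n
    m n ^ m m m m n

m n ^ m m m m n

p p m m m p m n: 1 tree
n + m p p m m n: 1 tree
p p m m p p n: 1 tree
m n ^ m m m m n: 2 trees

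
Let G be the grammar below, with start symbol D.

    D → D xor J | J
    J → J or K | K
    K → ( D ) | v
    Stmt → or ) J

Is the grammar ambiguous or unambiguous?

Only D, J, K are reachable from D; ignoring the rest: This is a standard precedence ladder (D over J over K), with each level left-recursive on its own operator ('xor' at D, 'or' at J). That structure is LR(1), hence unambiguous.

Unambiguous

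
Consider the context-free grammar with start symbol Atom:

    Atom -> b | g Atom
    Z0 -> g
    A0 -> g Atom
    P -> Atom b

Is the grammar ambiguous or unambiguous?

Unambiguous

Only Atom is reachable from Atom; ignoring the rest: The reachable rules are right-linear with at most one rule per (nonterminal, next-terminal) pair. Each input token forces the next rule, so parsing is deterministic.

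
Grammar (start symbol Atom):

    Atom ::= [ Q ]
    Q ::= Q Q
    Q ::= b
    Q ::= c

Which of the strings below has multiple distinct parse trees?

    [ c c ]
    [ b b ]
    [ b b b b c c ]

[ c c ]: 1 tree
[ b b ]: 1 tree
[ b b b b c c ]: 42 trees

[ b b b b c c ]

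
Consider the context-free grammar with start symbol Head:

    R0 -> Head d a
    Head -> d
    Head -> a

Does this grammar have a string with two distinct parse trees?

Unambiguous

(R0 is unreachable from Head, so its rules don't affect L(Head).) Restricted to the reachable nonterminals, every rule has the form A → t or A → t B, and no two rules for the same A share a first terminal. The grammar encodes a DFA — one run per string.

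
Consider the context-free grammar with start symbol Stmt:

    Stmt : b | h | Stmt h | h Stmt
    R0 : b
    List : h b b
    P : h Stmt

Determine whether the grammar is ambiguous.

Witness: h h

Derivation 1: Stmt ⇒ Stmt h ⇒ h h
Derivation 2: Stmt ⇒ h Stmt ⇒ h h

Two distinct leftmost derivations for the same string.

Ambiguous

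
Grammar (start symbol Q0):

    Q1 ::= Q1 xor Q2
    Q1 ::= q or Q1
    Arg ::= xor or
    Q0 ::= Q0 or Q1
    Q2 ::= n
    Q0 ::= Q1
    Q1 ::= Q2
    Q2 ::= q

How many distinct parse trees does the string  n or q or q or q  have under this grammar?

4

Parse trees for n or q or q or q:
  [Q0 [Q0 [Q1 [Q2 n]]] or [Q1 q or [Q1 q or [Q1 [Q2 q]]]]]
  [Q0 [Q0 [Q0 [Q1 [Q2 n]]] or [Q1 [Q2 q]]] or [Q1 q or [Q1 [Q2 q]]]]
  [Q0 [Q0 [Q0 [Q1 [Q2 n]]] or [Q1 q or [Q1 [Q2 q]]]] or [Q1 [Q2 q]]]
  [Q0 [Q0 [Q0 [Q0 [Q1 [Q2 n]]] or [Q1 [Q2 q]]] or [Q1 [Q2 q]]] or [Q1 [Q2 q]]]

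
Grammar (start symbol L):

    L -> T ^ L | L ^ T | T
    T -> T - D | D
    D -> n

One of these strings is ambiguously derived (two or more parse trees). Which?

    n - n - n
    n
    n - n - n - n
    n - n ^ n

n - n - n: 1 tree
n: 1 tree
n - n - n - n: 1 tree
n - n ^ n: 2 trees

n - n ^ n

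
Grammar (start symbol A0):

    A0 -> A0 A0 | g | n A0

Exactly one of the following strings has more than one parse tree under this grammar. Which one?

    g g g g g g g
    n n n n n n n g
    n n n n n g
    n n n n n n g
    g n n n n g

g g g g g g g: 132 trees
n n n n n n n g: 1 tree
n n n n n g: 1 tree
n n n n n n g: 1 tree
g n n n n g: 1 tree

g g g g g g g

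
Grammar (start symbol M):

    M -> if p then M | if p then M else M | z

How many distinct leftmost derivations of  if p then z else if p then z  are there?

1

Parse trees for if p then z else if p then z:
  [M if p then [M z] else [M if p then [M z]]]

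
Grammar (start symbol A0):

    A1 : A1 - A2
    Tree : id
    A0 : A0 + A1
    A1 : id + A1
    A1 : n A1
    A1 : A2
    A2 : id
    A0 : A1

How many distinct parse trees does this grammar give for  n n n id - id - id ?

Parse trees for n n n id - id - id (showing first 6 of 10):
  [A0 [A1 [A1 [A1 n [A1 n [A1 n [A1 [A2 id]]]]] - [A2 id]] - [A2 id]]]
  [A0 [A1 [A1 n [A1 [A1 n [A1 n [A1 [A2 id]]]] - [A2 id]]] - [A2 id]]]
  [A0 [A1 [A1 n [A1 n [A1 [A1 n [A1 [A2 id]]] - [A2 id]]]] - [A2 id]]]
  [A0 [A1 [A1 n [A1 n [A1 n [A1 [A1 [A2 id]] - [A2 id]]]]] - [A2 id]]]
  [A0 [A1 n [A1 [A1 [A1 n [A1 n [A1 [A2 id]]]] - [A2 id]] - [A2 id]]]]
  [A0 [A1 n [A1 [A1 n [A1 [A1 n [A1 [A2 id]]] - [A2 id]]] - [A2 id]]]]

10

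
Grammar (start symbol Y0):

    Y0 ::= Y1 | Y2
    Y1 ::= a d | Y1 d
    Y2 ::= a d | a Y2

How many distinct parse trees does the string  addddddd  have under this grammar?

1

Parse trees for addddddd:
  [Y0 [Y1 [Y1 [Y1 [Y1 [Y1 [Y1 [Y1 a d] d] d] d] d] d] d]]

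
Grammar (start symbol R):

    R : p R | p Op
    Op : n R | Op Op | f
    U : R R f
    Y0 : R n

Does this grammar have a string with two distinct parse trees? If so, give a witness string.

Witness: p f f f

Derivation 1: R ⇒ p Op ⇒ p Op Op ⇒ p Op Op Op ⇒ p f Op Op ⇒ p f f Op ⇒ p f f f
Derivation 2: R ⇒ p Op ⇒ p Op Op ⇒ p f Op ⇒ p f Op Op ⇒ p f f Op ⇒ p f f f

Two distinct leftmost derivations for the same string.

Ambiguous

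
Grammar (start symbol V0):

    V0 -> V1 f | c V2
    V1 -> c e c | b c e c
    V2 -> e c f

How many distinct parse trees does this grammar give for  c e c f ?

2

Parse trees for c e c f:
  [V0 [V1 c e c] f]
  [V0 c [V2 e c f]]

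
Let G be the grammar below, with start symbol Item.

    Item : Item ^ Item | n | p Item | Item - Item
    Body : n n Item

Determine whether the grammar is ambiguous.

Witness: p n - n

Derivation 1: Item ⇒ p Item ⇒ p Item - Item ⇒ p n - Item ⇒ p n - n
Derivation 2: Item ⇒ Item - Item ⇒ p Item - Item ⇒ p n - Item ⇒ p n - n

Two distinct leftmost derivations for the same string.

Ambiguous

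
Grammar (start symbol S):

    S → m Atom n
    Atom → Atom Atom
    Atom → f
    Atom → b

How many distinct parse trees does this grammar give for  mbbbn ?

Parse trees for mbbbn:
  [S m [Atom [Atom b] [Atom [Atom b] [Atom b]]] n]
  [S m [Atom [Atom [Atom b] [Atom b]] [Atom b]] n]

2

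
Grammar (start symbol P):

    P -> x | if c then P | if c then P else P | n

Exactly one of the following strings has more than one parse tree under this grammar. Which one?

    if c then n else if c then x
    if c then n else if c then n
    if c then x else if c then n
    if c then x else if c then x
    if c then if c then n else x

if c then n else if c then x: 1 tree
if c then n else if c then n: 1 tree
if c then x else if c then n: 1 tree
if c then x else if c then x: 1 tree
if c then if c then n else x: 2 trees

if c then if c then n else x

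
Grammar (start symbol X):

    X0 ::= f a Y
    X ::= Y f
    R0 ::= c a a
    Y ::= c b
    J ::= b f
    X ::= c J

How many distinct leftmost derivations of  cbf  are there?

Parse trees for cbf:
  [X [Y c b] f]
  [X c [J b f]]

2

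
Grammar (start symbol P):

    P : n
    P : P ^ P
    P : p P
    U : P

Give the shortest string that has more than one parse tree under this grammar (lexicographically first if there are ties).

p n ^ n

length 1: no string has ≥2 trees
length 2: no string has ≥2 trees
length 3: no string has ≥2 trees
length 4: p n ^ n has 2 parse trees

Two derivations of p n ^ n:
  P ⇒ P ^ P ⇒ p P ^ P ⇒ p n ^ P ⇒ p n ^ n
  P ⇒ p P ⇒ p P ^ P ⇒ p n ^ P ⇒ p n ^ n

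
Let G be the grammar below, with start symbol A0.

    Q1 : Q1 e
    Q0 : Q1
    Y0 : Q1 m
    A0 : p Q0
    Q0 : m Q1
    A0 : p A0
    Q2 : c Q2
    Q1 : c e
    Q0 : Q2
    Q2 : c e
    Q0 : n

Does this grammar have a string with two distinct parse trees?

Witness: p c e

Derivation 1: A0 ⇒ p Q0 ⇒ p Q1 ⇒ p c e
Derivation 2: A0 ⇒ p Q0 ⇒ p Q2 ⇒ p c e

Two distinct leftmost derivations for the same string.

Ambiguous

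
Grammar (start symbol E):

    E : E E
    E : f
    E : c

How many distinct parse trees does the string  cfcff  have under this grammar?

14

Parse trees for cfcff (showing first 6 of 14):
  [E [E c] [E [E f] [E [E c] [E [E f] [E f]]]]]
  [E [E c] [E [E f] [E [E [E c] [E f]] [E f]]]]
  [E [E c] [E [E [E f] [E c]] [E [E f] [E f]]]]
  [E [E c] [E [E [E f] [E [E c] [E f]]] [E f]]]
  [E [E c] [E [E [E [E f] [E c]] [E f]] [E f]]]
  [E [E [E c] [E f]] [E [E c] [E [E f] [E f]]]]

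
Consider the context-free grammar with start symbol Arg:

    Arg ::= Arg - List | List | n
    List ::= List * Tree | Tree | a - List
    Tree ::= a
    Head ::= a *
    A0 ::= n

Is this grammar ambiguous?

Witness: a - a

Derivation 1: Arg ⇒ Arg - List ⇒ List - List ⇒ Tree - List ⇒ a - List ⇒ a - Tree ⇒ a - a
Derivation 2: Arg ⇒ List ⇒ a - List ⇒ a - Tree ⇒ a - a

Two distinct leftmost derivations for the same string.

Ambiguous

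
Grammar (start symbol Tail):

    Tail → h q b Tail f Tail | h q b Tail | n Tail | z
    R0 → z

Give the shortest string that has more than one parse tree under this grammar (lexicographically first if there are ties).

h q b h q b z f z

length 1: no string has ≥2 trees
length 2: no string has ≥2 trees
length 3: no string has ≥2 trees
length 4: no string has ≥2 trees
length 5: no string has ≥2 trees
length 6: no string has ≥2 trees
length 7: no string has ≥2 trees
length 8: no string has ≥2 trees
length 9: h q b h q b z f z has 2 parse trees

Two derivations of h q b h q b z f z:
  Tail ⇒ h q b Tail f Tail ⇒ h q b h q b Tail f Tail ⇒ h q b h q b z f Tail ⇒ h q b h q b z f z
  Tail ⇒ h q b Tail ⇒ h q b h q b Tail f Tail ⇒ h q b h q b z f Tail ⇒ h q b h q b z f z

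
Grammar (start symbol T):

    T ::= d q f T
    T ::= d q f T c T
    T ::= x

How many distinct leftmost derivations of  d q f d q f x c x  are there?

Parse trees for d q f d q f x c x:
  [T d q f [T d q f [T x] c [T x]]]
  [T d q f [T d q f [T x]] c [T x]]

2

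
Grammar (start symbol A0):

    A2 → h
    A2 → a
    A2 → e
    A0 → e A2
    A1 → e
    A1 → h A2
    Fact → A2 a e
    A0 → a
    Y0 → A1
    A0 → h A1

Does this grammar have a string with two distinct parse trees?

Only A0, A1, A2 are reachable from A0; ignoring the rest: Each reachable nonterminal has at most one production per leading terminal, and all productions are right-linear; the derivation is determined token-by-token.

Unambiguous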